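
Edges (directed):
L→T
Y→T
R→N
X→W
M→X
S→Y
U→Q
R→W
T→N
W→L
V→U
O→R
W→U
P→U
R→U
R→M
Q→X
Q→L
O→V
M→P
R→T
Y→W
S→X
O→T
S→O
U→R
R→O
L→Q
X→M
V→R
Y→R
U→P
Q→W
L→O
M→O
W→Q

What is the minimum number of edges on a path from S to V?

2

Level 0: S
Level 1: O, X, Y
Level 2: M, R, T, V, W
Level 3: L, N, P, Q, U
V first appears at level 2.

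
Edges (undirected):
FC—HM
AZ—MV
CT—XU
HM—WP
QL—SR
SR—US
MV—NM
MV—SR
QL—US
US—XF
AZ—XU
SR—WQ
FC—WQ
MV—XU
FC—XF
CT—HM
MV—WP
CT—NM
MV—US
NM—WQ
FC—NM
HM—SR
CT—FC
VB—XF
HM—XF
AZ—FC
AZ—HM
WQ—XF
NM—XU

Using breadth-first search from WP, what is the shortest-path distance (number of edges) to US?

Level 0: WP
Level 1: HM, MV
Level 2: AZ, CT, FC, NM, SR, US, XF, XU
Level 3: QL, VB, WQ
US first appears at level 2.

2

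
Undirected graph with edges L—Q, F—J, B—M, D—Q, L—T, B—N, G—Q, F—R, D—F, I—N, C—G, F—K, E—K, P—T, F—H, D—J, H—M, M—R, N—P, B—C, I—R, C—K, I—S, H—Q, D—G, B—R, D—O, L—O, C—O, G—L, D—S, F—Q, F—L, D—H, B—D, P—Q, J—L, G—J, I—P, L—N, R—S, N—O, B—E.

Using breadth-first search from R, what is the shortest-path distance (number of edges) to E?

2

Level 0: R
Level 1: B, F, I, M, S
Level 2: C, D, E, H, J, K, L, N, P, Q
Level 3: G, O, T
E first appears at level 2.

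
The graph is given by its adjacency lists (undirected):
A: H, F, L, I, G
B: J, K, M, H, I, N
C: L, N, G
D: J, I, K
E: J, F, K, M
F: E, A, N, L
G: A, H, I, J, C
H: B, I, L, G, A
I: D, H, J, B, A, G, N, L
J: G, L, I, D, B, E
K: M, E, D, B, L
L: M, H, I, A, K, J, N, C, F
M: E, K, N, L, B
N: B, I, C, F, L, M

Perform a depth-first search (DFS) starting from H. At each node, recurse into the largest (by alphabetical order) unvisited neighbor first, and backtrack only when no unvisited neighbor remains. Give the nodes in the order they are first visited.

H -> L -> N -> M -> K -> E -> J -> I -> G -> C -> A -> F -> D -> B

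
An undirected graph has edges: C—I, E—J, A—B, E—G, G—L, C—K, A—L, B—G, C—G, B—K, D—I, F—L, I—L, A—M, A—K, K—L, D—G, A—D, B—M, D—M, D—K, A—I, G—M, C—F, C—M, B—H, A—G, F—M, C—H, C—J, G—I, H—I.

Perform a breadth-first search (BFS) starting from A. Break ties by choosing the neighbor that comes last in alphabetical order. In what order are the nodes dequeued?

A, M, L, K, I, G, D, B, F, C, H, E, J

Visit A; enqueue M, L, K, I, G, D, B → queue [M, L, K, I, G, D, B]
Visit M; enqueue F, C → queue [L, K, I, G, D, B, F, C]
Visit L → queue [K, I, G, D, B, F, C]
Visit K → queue [I, G, D, B, F, C]
Visit I; enqueue H → queue [G, D, B, F, C, H]
Visit G; enqueue E → queue [D, B, F, C, H, E]
Visit D → queue [B, F, C, H, E]
Visit B → queue [F, C, H, E]
Visit F → queue [C, H, E]
Visit C; enqueue J → queue [H, E, J]
Visit H → queue [E, J]
Visit E → queue [J]
Visit J → queue []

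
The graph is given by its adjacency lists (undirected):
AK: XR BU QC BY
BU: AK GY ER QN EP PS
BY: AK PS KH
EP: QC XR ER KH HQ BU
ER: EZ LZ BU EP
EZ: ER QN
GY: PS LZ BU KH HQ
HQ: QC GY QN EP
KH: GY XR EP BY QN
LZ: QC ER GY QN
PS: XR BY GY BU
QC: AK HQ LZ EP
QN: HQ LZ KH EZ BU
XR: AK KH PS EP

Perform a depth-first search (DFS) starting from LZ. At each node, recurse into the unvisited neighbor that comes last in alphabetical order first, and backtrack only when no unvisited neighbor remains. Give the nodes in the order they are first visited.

Visit LZ
LZ → QN
QN → KH
KH → XR
XR → PS
PS → GY
GY → HQ
HQ → QC
QC → EP
EP → ER
ER → EZ
ER → BU
BU → AK
AK → BY

LZ, QN, KH, XR, PS, GY, HQ, QC, EP, ER, EZ, BU, AK, BY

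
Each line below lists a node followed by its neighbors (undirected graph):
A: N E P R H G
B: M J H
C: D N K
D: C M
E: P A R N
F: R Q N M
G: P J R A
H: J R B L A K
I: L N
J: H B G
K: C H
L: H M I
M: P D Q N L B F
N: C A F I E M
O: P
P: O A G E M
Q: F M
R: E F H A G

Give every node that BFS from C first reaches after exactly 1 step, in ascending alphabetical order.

D, K, N

Level 0: C
Level 1: D, K, N
Level 2: A, E, F, H, I, M
Level 3: B, G, J, L, P, Q, R
Level 4: O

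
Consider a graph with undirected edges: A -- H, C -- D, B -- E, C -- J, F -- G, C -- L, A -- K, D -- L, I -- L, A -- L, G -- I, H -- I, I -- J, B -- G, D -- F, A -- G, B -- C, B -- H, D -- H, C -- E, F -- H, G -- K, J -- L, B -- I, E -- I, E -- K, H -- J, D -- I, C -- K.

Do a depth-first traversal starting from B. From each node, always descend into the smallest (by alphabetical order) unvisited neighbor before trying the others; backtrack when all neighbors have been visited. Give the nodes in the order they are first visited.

B → C → D → F → G → A → H → I → E → K → J → L

Visit B
B → C
C → D
D → F
F → G
G → A
A → H
H → I
I → E
E → K
I → J
J → L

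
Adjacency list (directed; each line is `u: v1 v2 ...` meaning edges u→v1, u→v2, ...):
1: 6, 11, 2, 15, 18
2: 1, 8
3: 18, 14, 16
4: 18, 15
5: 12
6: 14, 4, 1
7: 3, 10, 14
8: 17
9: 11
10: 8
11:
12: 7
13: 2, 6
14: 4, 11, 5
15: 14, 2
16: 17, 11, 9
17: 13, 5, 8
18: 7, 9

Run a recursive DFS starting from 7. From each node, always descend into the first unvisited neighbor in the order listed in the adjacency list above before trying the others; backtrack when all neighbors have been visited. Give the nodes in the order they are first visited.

Visit 7
7 → 3
3 → 18
18 → 9
9 → 11
3 → 14
14 → 4
4 → 15
15 → 2
2 → 1
1 → 6
2 → 8
8 → 17
17 → 13
17 → 5
5 → 12
3 → 16
7 → 10

7, 3, 18, 9, 11, 14, 4, 15, 2, 1, 6, 8, 17, 13, 5, 12, 16, 10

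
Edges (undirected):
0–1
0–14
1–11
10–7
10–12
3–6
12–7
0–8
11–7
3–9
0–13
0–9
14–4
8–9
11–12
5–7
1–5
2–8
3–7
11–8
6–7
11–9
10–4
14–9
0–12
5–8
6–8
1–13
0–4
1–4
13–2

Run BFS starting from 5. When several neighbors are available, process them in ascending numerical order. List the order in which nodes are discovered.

5, 1, 7, 8, 0, 4, 11, 13, 3, 6, 10, 12, 2, 9, 14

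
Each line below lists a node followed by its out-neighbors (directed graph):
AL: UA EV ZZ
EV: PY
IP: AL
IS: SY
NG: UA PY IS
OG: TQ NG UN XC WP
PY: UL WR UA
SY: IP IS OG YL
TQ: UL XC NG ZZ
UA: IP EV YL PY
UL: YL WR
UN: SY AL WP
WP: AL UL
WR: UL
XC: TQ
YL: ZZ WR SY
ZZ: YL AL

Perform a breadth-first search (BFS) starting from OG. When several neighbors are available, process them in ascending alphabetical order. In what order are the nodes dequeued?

Visit OG; enqueue NG, TQ, UN, WP, XC → queue [NG, TQ, UN, WP, XC]
Visit NG; enqueue IS, PY, UA → queue [TQ, UN, WP, XC, IS, PY, UA]
Visit TQ; enqueue UL, ZZ → queue [UN, WP, XC, IS, PY, UA, UL, ZZ]
Visit UN; enqueue AL, SY → queue [WP, XC, IS, PY, UA, UL, ZZ, AL, SY]
Visit WP → queue [XC, IS, PY, UA, UL, ZZ, AL, SY]
Visit XC → queue [IS, PY, UA, UL, ZZ, AL, SY]
Visit IS → queue [PY, UA, UL, ZZ, AL, SY]
Visit PY; enqueue WR → queue [UA, UL, ZZ, AL, SY, WR]
Visit UA; enqueue EV, IP, YL → queue [UL, ZZ, AL, SY, WR, EV, IP, YL]
Visit UL → queue [ZZ, AL, SY, WR, EV, IP, YL]
Visit ZZ → queue [AL, SY, WR, EV, IP, YL]
Visit AL → queue [SY, WR, EV, IP, YL]
Visit SY → queue [WR, EV, IP, YL]
Visit WR → queue [EV, IP, YL]
Visit EV → queue [IP, YL]
Visit IP → queue [YL]
Visit YL → queue []

OG, NG, TQ, UN, WP, XC, IS, PY, UA, UL, ZZ, AL, SY, WR, EV, IP, YL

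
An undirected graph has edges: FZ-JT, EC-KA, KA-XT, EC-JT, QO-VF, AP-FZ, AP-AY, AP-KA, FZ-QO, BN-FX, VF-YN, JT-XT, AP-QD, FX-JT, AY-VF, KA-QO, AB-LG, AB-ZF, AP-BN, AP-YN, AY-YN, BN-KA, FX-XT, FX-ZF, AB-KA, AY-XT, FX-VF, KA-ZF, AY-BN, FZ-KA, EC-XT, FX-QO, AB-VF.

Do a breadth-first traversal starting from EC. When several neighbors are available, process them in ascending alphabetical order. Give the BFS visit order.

EC, JT, KA, XT, FX, FZ, AB, AP, BN, QO, ZF, AY, VF, LG, QD, YN

Visit EC; enqueue JT, KA, XT → queue [JT, KA, XT]
Visit JT; enqueue FX, FZ → queue [KA, XT, FX, FZ]
Visit KA; enqueue AB, AP, BN, QO, ZF → queue [XT, FX, FZ, AB, AP, BN, QO, ZF]
Visit XT; enqueue AY → queue [FX, FZ, AB, AP, BN, QO, ZF, AY]
Visit FX; enqueue VF → queue [FZ, AB, AP, BN, QO, ZF, AY, VF]
Visit FZ → queue [AB, AP, BN, QO, ZF, AY, VF]
Visit AB; enqueue LG → queue [AP, BN, QO, ZF, AY, VF, LG]
Visit AP; enqueue QD, YN → queue [BN, QO, ZF, AY, VF, LG, QD, YN]
Visit BN → queue [QO, ZF, AY, VF, LG, QD, YN]
Visit QO → queue [ZF, AY, VF, LG, QD, YN]
Visit ZF → queue [AY, VF, LG, QD, YN]
Visit AY → queue [VF, LG, QD, YN]
Visit VF → queue [LG, QD, YN]
Visit LG → queue [QD, YN]
Visit QD → queue [YN]
Visit YN → queue []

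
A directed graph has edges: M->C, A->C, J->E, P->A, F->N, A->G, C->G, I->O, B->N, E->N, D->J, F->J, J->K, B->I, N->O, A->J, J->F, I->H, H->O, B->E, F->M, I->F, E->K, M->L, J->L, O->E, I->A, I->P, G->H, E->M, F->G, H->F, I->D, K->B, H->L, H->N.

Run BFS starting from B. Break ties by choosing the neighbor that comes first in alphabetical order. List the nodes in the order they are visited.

Visit B; enqueue E, I, N → queue [E, I, N]
Visit E; enqueue K, M → queue [I, N, K, M]
Visit I; enqueue A, D, F, H, O, P → queue [N, K, M, A, D, F, H, O, P]
Visit N → queue [K, M, A, D, F, H, O, P]
Visit K → queue [M, A, D, F, H, O, P]
Visit M; enqueue C, L → queue [A, D, F, H, O, P, C, L]
Visit A; enqueue G, J → queue [D, F, H, O, P, C, L, G, J]
Visit D → queue [F, H, O, P, C, L, G, J]
Visit F → queue [H, O, P, C, L, G, J]
Visit H → queue [O, P, C, L, G, J]
Visit O → queue [P, C, L, G, J]
Visit P → queue [C, L, G, J]
Visit C → queue [L, G, J]
Visit L → queue [G, J]
Visit G → queue [J]
Visit J → queue []

B → E → I → N → K → M → A → D → F → H → O → P → C → L → G → J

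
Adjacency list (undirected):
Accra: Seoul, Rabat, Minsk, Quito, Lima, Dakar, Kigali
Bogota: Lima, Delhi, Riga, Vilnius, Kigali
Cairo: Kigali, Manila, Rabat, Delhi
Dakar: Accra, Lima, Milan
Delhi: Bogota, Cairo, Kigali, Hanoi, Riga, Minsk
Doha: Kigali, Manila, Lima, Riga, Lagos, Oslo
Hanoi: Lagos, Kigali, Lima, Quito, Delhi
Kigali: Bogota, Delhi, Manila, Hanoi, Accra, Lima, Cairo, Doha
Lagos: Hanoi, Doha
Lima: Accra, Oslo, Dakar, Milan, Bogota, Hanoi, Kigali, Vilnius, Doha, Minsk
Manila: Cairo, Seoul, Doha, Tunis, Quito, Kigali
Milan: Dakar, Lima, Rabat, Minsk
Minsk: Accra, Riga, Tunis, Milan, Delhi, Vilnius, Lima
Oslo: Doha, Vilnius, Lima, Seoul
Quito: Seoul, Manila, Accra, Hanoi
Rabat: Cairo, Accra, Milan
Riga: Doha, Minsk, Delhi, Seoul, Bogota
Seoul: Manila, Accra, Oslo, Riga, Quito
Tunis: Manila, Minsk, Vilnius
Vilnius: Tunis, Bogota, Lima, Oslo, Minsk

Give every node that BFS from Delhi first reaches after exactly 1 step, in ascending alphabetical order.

Bogota, Cairo, Hanoi, Kigali, Minsk, Riga

Level 0: Delhi
Level 1: Bogota, Cairo, Hanoi, Kigali, Minsk, Riga
Level 2: Accra, Doha, Lagos, Lima, Manila, Milan, Quito, Rabat, Seoul, Tunis, Vilnius
Level 3: Dakar, Oslo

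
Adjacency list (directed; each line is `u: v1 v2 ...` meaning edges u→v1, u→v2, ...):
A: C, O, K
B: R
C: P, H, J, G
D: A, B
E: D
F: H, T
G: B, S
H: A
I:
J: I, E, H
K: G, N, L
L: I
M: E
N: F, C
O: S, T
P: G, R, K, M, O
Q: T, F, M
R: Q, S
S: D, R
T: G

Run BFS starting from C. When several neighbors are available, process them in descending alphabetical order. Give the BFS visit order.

Visit C; enqueue P, J, H, G → queue [P, J, H, G]
Visit P; enqueue R, O, M, K → queue [J, H, G, R, O, M, K]
Visit J; enqueue I, E → queue [H, G, R, O, M, K, I, E]
Visit H; enqueue A → queue [G, R, O, M, K, I, E, A]
Visit G; enqueue S, B → queue [R, O, M, K, I, E, A, S, B]
Visit R; enqueue Q → queue [O, M, K, I, E, A, S, B, Q]
Visit O; enqueue T → queue [M, K, I, E, A, S, B, Q, T]
Visit M → queue [K, I, E, A, S, B, Q, T]
Visit K; enqueue N, L → queue [I, E, A, S, B, Q, T, N, L]
Visit I → queue [E, A, S, B, Q, T, N, L]
Visit E; enqueue D → queue [A, S, B, Q, T, N, L, D]
Visit A → queue [S, B, Q, T, N, L, D]
Visit S → queue [B, Q, T, N, L, D]
Visit B → queue [Q, T, N, L, D]
Visit Q; enqueue F → queue [T, N, L, D, F]
Visit T → queue [N, L, D, F]
Visit N → queue [L, D, F]
Visit L → queue [D, F]
Visit D → queue [F]
Visit F → queue []

C → P → J → H → G → R → O → M → K → I → E → A → S → B → Q → T → N → L → D → F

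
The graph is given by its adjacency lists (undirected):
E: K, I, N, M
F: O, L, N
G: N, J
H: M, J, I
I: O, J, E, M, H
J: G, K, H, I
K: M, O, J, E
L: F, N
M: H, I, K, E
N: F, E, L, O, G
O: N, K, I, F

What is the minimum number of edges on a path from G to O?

2

Level 0: G
Level 1: J, N
Level 2: E, F, H, I, K, L, O
Level 3: M
O first appears at level 2.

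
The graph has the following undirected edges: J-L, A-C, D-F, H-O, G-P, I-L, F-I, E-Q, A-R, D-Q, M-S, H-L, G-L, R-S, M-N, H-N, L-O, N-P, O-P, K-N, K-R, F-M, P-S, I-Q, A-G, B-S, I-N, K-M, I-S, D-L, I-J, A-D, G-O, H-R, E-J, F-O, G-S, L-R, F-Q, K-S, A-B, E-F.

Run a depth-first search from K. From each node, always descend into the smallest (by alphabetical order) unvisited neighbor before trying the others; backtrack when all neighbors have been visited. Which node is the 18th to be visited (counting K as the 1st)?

R

Visit K
K → M
M → F
F → D
D → A
A → B
B → S
S → G
G → L
L → H
H → N
N → I
I → J
J → E
E → Q
N → P
P → O
H → R
A → C

Visit order: K, M, F, D, A, B, S, G, L, H, N, I, J, E, Q, P, O, R, C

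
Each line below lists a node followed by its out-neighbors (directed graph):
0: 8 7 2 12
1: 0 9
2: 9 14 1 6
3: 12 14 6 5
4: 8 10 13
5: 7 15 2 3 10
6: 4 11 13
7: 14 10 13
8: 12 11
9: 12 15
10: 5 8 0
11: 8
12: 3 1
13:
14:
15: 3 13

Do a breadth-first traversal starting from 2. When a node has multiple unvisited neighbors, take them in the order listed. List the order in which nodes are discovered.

Visit 2; enqueue 9, 14, 1, 6 → queue [9, 14, 1, 6]
Visit 9; enqueue 12, 15 → queue [14, 1, 6, 12, 15]
Visit 14 → queue [1, 6, 12, 15]
Visit 1; enqueue 0 → queue [6, 12, 15, 0]
Visit 6; enqueue 4, 11, 13 → queue [12, 15, 0, 4, 11, 13]
Visit 12; enqueue 3 → queue [15, 0, 4, 11, 13, 3]
Visit 15 → queue [0, 4, 11, 13, 3]
Visit 0; enqueue 8, 7 → queue [4, 11, 13, 3, 8, 7]
Visit 4; enqueue 10 → queue [11, 13, 3, 8, 7, 10]
Visit 11 → queue [13, 3, 8, 7, 10]
Visit 13 → queue [3, 8, 7, 10]
Visit 3; enqueue 5 → queue [8, 7, 10, 5]
Visit 8 → queue [7, 10, 5]
Visit 7 → queue [10, 5]
Visit 10 → queue [5]
Visit 5 → queue []

2 -> 9 -> 14 -> 1 -> 6 -> 12 -> 15 -> 0 -> 4 -> 11 -> 13 -> 3 -> 8 -> 7 -> 10 -> 5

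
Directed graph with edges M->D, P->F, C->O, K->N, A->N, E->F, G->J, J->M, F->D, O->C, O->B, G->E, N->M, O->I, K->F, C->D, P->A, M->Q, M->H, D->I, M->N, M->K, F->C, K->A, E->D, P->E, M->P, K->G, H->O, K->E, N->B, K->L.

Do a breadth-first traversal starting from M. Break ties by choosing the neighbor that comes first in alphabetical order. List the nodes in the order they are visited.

Visit M; enqueue D, H, K, N, P, Q → queue [D, H, K, N, P, Q]
Visit D; enqueue I → queue [H, K, N, P, Q, I]
Visit H; enqueue O → queue [K, N, P, Q, I, O]
Visit K; enqueue A, E, F, G, L → queue [N, P, Q, I, O, A, E, F, G, L]
Visit N; enqueue B → queue [P, Q, I, O, A, E, F, G, L, B]
Visit P → queue [Q, I, O, A, E, F, G, L, B]
Visit Q → queue [I, O, A, E, F, G, L, B]
Visit I → queue [O, A, E, F, G, L, B]
Visit O; enqueue C → queue [A, E, F, G, L, B, C]
Visit A → queue [E, F, G, L, B, C]
Visit E → queue [F, G, L, B, C]
Visit F → queue [G, L, B, C]
Visit G; enqueue J → queue [L, B, C, J]
Visit L → queue [B, C, J]
Visit B → queue [C, J]
Visit C → queue [J]
Visit J → queue []

M → D → H → K → N → P → Q → I → O → A → E → F → G → L → B → C → J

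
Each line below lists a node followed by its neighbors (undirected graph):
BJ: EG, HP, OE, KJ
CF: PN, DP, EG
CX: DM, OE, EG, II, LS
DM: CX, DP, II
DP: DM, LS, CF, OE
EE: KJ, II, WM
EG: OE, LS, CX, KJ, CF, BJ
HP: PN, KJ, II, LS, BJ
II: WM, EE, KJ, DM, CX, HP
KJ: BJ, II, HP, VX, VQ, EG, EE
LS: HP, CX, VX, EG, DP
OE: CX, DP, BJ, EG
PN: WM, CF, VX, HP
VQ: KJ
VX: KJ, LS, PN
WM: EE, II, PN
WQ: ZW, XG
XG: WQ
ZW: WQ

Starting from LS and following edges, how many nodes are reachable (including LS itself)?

16

BFS from LS visits: LS, CX, DP, EG, HP, VX, DM, II, OE, CF, BJ, KJ, PN, EE, WM, VQ
Reachable nodes: 16 of 19 total.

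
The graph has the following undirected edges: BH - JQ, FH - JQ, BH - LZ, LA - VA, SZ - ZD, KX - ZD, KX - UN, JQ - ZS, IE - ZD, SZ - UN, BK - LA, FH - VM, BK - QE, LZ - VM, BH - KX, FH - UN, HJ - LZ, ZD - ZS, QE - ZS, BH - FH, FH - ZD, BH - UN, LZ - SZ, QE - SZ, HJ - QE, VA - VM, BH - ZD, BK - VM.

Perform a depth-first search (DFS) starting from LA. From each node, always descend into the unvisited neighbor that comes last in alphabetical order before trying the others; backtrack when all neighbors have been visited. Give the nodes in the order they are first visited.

LA → VA → VM → LZ → SZ → ZD → ZS → QE → HJ → BK → JQ → FH → UN → KX → BH → IE

Visit LA
LA → VA
VA → VM
VM → LZ
LZ → SZ
SZ → ZD
ZD → ZS
ZS → QE
QE → HJ
QE → BK
ZS → JQ
JQ → FH
FH → UN
UN → KX
KX → BH
ZD → IE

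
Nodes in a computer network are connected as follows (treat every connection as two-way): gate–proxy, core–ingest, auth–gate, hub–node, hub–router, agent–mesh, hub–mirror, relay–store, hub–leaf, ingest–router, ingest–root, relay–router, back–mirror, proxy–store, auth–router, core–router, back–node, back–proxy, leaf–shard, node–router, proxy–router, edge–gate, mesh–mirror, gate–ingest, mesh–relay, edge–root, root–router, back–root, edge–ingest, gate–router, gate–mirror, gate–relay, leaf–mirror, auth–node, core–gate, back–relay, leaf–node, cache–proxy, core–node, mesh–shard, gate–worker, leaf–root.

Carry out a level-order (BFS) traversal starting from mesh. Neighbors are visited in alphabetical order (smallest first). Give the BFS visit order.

Visit mesh; enqueue agent, mirror, relay, shard → queue [agent, mirror, relay, shard]
Visit agent → queue [mirror, relay, shard]
Visit mirror; enqueue back, gate, hub, leaf → queue [relay, shard, back, gate, hub, leaf]
Visit relay; enqueue router, store → queue [shard, back, gate, hub, leaf, router, store]
Visit shard → queue [back, gate, hub, leaf, router, store]
Visit back; enqueue node, proxy, root → queue [gate, hub, leaf, router, store, node, proxy, root]
Visit gate; enqueue auth, core, edge, ingest, worker → queue [hub, leaf, router, store, node, proxy, root, auth, core, edge, ingest, worker]
Visit hub → queue [leaf, router, store, node, proxy, root, auth, core, edge, ingest, worker]
Visit leaf → queue [router, store, node, proxy, root, auth, core, edge, ingest, worker]
Visit router → queue [store, node, proxy, root, auth, core, edge, ingest, worker]
Visit store → queue [node, proxy, root, auth, core, edge, ingest, worker]
Visit node → queue [proxy, root, auth, core, edge, ingest, worker]
Visit proxy; enqueue cache → queue [root, auth, core, edge, ingest, worker, cache]
Visit root → queue [auth, core, edge, ingest, worker, cache]
Visit auth → queue [core, edge, ingest, worker, cache]
Visit core → queue [edge, ingest, worker, cache]
Visit edge → queue [ingest, worker, cache]
Visit ingest → queue [worker, cache]
Visit worker → queue [cache]
Visit cache → queue []

mesh, agent, mirror, relay, shard, back, gate, hub, leaf, router, store, node, proxy, root, auth, core, edge, ingest, worker, cache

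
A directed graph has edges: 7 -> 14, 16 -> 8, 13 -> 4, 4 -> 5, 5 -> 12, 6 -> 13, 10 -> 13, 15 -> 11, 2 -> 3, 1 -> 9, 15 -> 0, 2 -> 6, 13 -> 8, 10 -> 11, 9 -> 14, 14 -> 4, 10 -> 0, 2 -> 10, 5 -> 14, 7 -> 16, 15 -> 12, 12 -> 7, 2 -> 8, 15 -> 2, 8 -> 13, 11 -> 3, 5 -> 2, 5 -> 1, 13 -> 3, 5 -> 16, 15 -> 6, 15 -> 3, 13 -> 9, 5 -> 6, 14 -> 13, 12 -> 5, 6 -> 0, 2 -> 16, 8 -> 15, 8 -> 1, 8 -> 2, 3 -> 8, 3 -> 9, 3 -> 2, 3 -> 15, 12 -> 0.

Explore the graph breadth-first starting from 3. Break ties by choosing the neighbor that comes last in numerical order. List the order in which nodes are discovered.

3, 15, 9, 8, 2, 12, 11, 6, 0, 14, 13, 1, 16, 10, 7, 5, 4

Visit 3; enqueue 15, 9, 8, 2 → queue [15, 9, 8, 2]
Visit 15; enqueue 12, 11, 6, 0 → queue [9, 8, 2, 12, 11, 6, 0]
Visit 9; enqueue 14 → queue [8, 2, 12, 11, 6, 0, 14]
Visit 8; enqueue 13, 1 → queue [2, 12, 11, 6, 0, 14, 13, 1]
Visit 2; enqueue 16, 10 → queue [12, 11, 6, 0, 14, 13, 1, 16, 10]
Visit 12; enqueue 7, 5 → queue [11, 6, 0, 14, 13, 1, 16, 10, 7, 5]
Visit 11 → queue [6, 0, 14, 13, 1, 16, 10, 7, 5]
Visit 6 → queue [0, 14, 13, 1, 16, 10, 7, 5]
Visit 0 → queue [14, 13, 1, 16, 10, 7, 5]
Visit 14; enqueue 4 → queue [13, 1, 16, 10, 7, 5, 4]
Visit 13 → queue [1, 16, 10, 7, 5, 4]
Visit 1 → queue [16, 10, 7, 5, 4]
Visit 16 → queue [10, 7, 5, 4]
Visit 10 → queue [7, 5, 4]
Visit 7 → queue [5, 4]
Visit 5 → queue [4]
Visit 4 → queue []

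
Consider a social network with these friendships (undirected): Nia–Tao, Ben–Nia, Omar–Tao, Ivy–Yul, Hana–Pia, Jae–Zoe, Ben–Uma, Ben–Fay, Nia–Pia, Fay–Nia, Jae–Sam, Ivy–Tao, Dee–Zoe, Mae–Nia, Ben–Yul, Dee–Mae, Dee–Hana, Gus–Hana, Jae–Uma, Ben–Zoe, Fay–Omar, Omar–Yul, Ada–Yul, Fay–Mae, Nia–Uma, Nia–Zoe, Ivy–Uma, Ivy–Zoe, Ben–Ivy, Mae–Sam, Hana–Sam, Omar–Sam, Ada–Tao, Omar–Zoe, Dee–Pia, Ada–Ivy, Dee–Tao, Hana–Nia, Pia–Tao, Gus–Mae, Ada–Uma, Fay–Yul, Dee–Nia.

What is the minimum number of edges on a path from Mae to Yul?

Level 0: Mae
Level 1: Dee, Fay, Gus, Nia, Sam
Level 2: Ben, Hana, Jae, Omar, Pia, Tao, Uma, Yul, Zoe
Level 3: Ada, Ivy
Yul first appears at level 2.

2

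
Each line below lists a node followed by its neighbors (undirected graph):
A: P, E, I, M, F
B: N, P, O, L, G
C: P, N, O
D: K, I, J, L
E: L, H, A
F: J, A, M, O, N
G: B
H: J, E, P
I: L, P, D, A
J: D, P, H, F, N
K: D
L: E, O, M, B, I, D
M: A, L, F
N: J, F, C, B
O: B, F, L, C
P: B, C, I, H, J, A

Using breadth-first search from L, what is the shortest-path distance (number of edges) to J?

2

Level 0: L
Level 1: B, D, E, I, M, O
Level 2: A, C, F, G, H, J, K, N, P
J first appears at level 2.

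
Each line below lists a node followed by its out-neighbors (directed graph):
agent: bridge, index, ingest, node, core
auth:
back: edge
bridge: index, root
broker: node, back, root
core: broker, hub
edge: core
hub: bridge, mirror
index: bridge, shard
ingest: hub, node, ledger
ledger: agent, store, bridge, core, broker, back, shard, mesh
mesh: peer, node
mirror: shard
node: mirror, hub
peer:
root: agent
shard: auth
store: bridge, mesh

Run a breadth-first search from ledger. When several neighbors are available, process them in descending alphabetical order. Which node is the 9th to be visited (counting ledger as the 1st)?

Visit ledger; enqueue store, shard, mesh, core, broker, bridge, back, agent → queue [store, shard, mesh, core, broker, bridge, back, agent]
Visit store → queue [shard, mesh, core, broker, bridge, back, agent]
Visit shard; enqueue auth → queue [mesh, core, broker, bridge, back, agent, auth]
Visit mesh; enqueue peer, node → queue [core, broker, bridge, back, agent, auth, peer, node]
Visit core; enqueue hub → queue [broker, bridge, back, agent, auth, peer, node, hub]
Visit broker; enqueue root → queue [bridge, back, agent, auth, peer, node, hub, root]
Visit bridge; enqueue index → queue [back, agent, auth, peer, node, hub, root, index]
Visit back; enqueue edge → queue [agent, auth, peer, node, hub, root, index, edge]
Visit agent; enqueue ingest → queue [auth, peer, node, hub, root, index, edge, ingest]
Visit auth → queue [peer, node, hub, root, index, edge, ingest]
Visit peer → queue [node, hub, root, index, edge, ingest]
Visit node; enqueue mirror → queue [hub, root, index, edge, ingest, mirror]
Visit hub → queue [root, index, edge, ingest, mirror]
Visit root → queue [index, edge, ingest, mirror]
Visit index → queue [edge, ingest, mirror]
Visit edge → queue [ingest, mirror]
Visit ingest → queue [mirror]
Visit mirror → queue []

Visit order: ledger, store, shard, mesh, core, broker, bridge, back, agent, auth, peer, node, hub, root, index, edge, ingest, mirror

agent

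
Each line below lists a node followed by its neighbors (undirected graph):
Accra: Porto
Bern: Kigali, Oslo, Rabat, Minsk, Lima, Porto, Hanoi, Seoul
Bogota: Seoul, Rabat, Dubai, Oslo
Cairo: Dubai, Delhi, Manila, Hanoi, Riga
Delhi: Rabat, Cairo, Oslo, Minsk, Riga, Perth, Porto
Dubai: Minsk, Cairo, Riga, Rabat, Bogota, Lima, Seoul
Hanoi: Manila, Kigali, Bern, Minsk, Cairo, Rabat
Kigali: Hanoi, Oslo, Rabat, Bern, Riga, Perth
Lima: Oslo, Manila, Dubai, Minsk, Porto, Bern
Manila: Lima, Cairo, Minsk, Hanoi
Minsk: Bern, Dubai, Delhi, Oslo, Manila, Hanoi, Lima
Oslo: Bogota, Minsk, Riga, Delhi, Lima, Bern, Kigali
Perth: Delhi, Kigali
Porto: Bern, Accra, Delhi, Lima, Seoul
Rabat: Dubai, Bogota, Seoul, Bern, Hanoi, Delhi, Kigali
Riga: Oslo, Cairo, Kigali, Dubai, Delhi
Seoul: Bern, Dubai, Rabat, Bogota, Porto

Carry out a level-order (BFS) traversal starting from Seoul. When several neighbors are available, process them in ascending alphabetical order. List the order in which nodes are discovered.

Visit Seoul; enqueue Bern, Bogota, Dubai, Porto, Rabat → queue [Bern, Bogota, Dubai, Porto, Rabat]
Visit Bern; enqueue Hanoi, Kigali, Lima, Minsk, Oslo → queue [Bogota, Dubai, Porto, Rabat, Hanoi, Kigali, Lima, Minsk, Oslo]
Visit Bogota → queue [Dubai, Porto, Rabat, Hanoi, Kigali, Lima, Minsk, Oslo]
Visit Dubai; enqueue Cairo, Riga → queue [Porto, Rabat, Hanoi, Kigali, Lima, Minsk, Oslo, Cairo, Riga]
Visit Porto; enqueue Accra, Delhi → queue [Rabat, Hanoi, Kigali, Lima, Minsk, Oslo, Cairo, Riga, Accra, Delhi]
Visit Rabat → queue [Hanoi, Kigali, Lima, Minsk, Oslo, Cairo, Riga, Accra, Delhi]
Visit Hanoi; enqueue Manila → queue [Kigali, Lima, Minsk, Oslo, Cairo, Riga, Accra, Delhi, Manila]
Visit Kigali; enqueue Perth → queue [Lima, Minsk, Oslo, Cairo, Riga, Accra, Delhi, Manila, Perth]
Visit Lima → queue [Minsk, Oslo, Cairo, Riga, Accra, Delhi, Manila, Perth]
Visit Minsk → queue [Oslo, Cairo, Riga, Accra, Delhi, Manila, Perth]
Visit Oslo → queue [Cairo, Riga, Accra, Delhi, Manila, Perth]
Visit Cairo → queue [Riga, Accra, Delhi, Manila, Perth]
Visit Riga → queue [Accra, Delhi, Manila, Perth]
Visit Accra → queue [Delhi, Manila, Perth]
Visit Delhi → queue [Manila, Perth]
Visit Manila → queue [Perth]
Visit Perth → queue []

Seoul → Bern → Bogota → Dubai → Porto → Rabat → Hanoi → Kigali → Lima → Minsk → Oslo → Cairo → Riga → Accra → Delhi → Manila → Perth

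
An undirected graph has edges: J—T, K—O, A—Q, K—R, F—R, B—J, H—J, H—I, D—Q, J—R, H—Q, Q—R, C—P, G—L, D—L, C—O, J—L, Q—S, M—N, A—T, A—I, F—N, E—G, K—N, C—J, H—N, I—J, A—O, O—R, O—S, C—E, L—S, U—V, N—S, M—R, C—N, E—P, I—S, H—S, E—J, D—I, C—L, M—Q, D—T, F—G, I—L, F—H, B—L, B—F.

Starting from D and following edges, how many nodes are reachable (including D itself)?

BFS from D visits: D, T, Q, L, I, J, A, S, R, M, H, G, C, B, E, O, N, K, F, P
Reachable nodes: 20 of 22 total.

20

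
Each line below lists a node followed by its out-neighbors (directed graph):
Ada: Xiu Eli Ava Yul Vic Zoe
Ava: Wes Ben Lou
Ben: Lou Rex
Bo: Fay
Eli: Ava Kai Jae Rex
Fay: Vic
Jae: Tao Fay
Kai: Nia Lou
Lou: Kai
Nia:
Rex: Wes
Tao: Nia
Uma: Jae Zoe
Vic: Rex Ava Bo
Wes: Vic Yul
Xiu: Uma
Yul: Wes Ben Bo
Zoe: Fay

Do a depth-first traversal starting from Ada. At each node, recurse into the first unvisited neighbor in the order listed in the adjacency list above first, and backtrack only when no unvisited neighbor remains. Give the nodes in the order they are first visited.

Visit Ada
Ada → Xiu
Xiu → Uma
Uma → Jae
Jae → Tao
Tao → Nia
Jae → Fay
Fay → Vic
Vic → Rex
Rex → Wes
Wes → Yul
Yul → Ben
Ben → Lou
Lou → Kai
Yul → Bo
Vic → Ava
Uma → Zoe
Ada → Eli

Ada -> Xiu -> Uma -> Jae -> Tao -> Nia -> Fay -> Vic -> Rex -> Wes -> Yul -> Ben -> Lou -> Kai -> Bo -> Ava -> Zoe -> Eli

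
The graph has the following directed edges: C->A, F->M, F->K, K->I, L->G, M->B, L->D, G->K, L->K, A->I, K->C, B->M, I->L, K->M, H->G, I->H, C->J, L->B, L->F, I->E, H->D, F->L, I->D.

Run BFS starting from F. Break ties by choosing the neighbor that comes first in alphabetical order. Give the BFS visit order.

Visit F; enqueue K, L, M → queue [K, L, M]
Visit K; enqueue C, I → queue [L, M, C, I]
Visit L; enqueue B, D, G → queue [M, C, I, B, D, G]
Visit M → queue [C, I, B, D, G]
Visit C; enqueue A, J → queue [I, B, D, G, A, J]
Visit I; enqueue E, H → queue [B, D, G, A, J, E, H]
Visit B → queue [D, G, A, J, E, H]
Visit D → queue [G, A, J, E, H]
Visit G → queue [A, J, E, H]
Visit A → queue [J, E, H]
Visit J → queue [E, H]
Visit E → queue [H]
Visit H → queue []

F, K, L, M, C, I, B, D, G, A, J, E, H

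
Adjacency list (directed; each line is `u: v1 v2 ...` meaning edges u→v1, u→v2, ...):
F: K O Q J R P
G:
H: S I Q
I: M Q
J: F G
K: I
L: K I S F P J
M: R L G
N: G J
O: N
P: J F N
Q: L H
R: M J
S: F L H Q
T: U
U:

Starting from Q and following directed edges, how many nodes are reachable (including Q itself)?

14

BFS from Q visits: Q, L, H, K, I, S, F, P, J, M, O, R, N, G
Reachable nodes: 14 of 16 total.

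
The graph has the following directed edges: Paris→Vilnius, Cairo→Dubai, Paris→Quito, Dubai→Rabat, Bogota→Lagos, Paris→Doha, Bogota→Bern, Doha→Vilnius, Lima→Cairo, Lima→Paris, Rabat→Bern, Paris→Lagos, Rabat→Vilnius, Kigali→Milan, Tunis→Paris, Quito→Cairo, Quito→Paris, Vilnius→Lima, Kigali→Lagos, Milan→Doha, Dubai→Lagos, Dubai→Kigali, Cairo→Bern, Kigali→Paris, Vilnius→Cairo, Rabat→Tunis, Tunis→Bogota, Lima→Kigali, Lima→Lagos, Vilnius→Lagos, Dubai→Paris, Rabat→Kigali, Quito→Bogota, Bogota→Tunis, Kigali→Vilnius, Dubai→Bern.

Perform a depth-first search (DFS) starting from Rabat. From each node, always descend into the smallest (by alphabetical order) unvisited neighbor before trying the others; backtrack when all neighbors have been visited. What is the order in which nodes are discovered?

Visit Rabat
Rabat → Bern
Rabat → Kigali
Kigali → Lagos
Kigali → Milan
Milan → Doha
Doha → Vilnius
Vilnius → Cairo
Cairo → Dubai
Dubai → Paris
Paris → Quito
Quito → Bogota
Bogota → Tunis
Vilnius → Lima

Rabat, Bern, Kigali, Lagos, Milan, Doha, Vilnius, Cairo, Dubai, Paris, Quito, Bogota, Tunis, Lima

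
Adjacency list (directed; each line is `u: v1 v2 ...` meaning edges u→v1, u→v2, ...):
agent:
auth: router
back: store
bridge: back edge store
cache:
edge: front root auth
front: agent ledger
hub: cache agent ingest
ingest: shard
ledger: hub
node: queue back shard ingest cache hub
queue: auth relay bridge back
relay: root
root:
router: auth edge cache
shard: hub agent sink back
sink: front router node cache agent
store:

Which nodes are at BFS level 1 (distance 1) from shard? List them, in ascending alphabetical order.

Level 0: shard
Level 1: agent, back, hub, sink
Level 2: cache, front, ingest, node, router, store
Level 3: auth, edge, ledger, queue
Level 4: bridge, relay, root

agent, back, hub, sink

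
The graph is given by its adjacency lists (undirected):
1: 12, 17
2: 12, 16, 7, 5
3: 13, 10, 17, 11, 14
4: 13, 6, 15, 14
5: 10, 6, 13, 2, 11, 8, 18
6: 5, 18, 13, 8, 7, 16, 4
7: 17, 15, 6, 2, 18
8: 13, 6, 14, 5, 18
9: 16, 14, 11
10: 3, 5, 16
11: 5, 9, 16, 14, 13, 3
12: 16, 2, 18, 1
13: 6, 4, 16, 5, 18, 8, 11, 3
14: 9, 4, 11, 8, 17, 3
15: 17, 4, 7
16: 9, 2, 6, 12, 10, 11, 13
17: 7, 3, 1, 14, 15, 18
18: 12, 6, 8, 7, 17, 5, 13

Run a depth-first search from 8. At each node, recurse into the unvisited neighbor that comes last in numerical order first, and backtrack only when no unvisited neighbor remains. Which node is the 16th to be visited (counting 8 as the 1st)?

Visit 8
8 → 18
18 → 17
17 → 15
15 → 7
7 → 6
6 → 16
16 → 13
13 → 11
11 → 14
14 → 9
14 → 4
14 → 3
3 → 10
10 → 5
5 → 2
2 → 12
12 → 1

Visit order: 8, 18, 17, 15, 7, 6, 16, 13, 11, 14, 9, 4, 3, 10, 5, 2, 12, 1

2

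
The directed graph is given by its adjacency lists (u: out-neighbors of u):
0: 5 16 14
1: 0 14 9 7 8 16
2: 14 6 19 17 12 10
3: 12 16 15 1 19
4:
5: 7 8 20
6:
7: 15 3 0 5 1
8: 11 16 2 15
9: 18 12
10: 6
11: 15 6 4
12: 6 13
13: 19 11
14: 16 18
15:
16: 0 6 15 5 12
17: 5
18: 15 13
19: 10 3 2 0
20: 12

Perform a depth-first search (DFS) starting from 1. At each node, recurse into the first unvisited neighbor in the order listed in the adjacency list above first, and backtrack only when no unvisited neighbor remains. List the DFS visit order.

1 0 5 7 15 3 12 6 13 19 10 2 14 16 18 17 11 4 8 20 9

Visit 1
1 → 0
0 → 5
5 → 7
7 → 15
7 → 3
3 → 12
12 → 6
12 → 13
13 → 19
19 → 10
19 → 2
2 → 14
14 → 16
14 → 18
2 → 17
13 → 11
11 → 4
5 → 8
5 → 20
1 → 9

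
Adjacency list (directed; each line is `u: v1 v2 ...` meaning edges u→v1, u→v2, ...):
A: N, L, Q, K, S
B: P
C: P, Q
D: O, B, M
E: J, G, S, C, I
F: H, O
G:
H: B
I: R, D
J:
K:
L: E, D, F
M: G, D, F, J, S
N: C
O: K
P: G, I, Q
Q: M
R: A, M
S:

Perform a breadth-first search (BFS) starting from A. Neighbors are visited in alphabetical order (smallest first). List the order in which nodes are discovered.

Visit A; enqueue K, L, N, Q, S → queue [K, L, N, Q, S]
Visit K → queue [L, N, Q, S]
Visit L; enqueue D, E, F → queue [N, Q, S, D, E, F]
Visit N; enqueue C → queue [Q, S, D, E, F, C]
Visit Q; enqueue M → queue [S, D, E, F, C, M]
Visit S → queue [D, E, F, C, M]
Visit D; enqueue B, O → queue [E, F, C, M, B, O]
Visit E; enqueue G, I, J → queue [F, C, M, B, O, G, I, J]
Visit F; enqueue H → queue [C, M, B, O, G, I, J, H]
Visit C; enqueue P → queue [M, B, O, G, I, J, H, P]
Visit M → queue [B, O, G, I, J, H, P]
Visit B → queue [O, G, I, J, H, P]
Visit O → queue [G, I, J, H, P]
Visit G → queue [I, J, H, P]
Visit I; enqueue R → queue [J, H, P, R]
Visit J → queue [H, P, R]
Visit H → queue [P, R]
Visit P → queue [R]
Visit R → queue []

A, K, L, N, Q, S, D, E, F, C, M, B, O, G, I, J, H, P, R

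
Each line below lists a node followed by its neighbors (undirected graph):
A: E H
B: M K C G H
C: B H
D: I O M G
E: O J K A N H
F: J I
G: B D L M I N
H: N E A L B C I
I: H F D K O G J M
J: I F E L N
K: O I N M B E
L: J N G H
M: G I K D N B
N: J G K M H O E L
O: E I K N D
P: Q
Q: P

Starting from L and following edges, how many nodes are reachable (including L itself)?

BFS from L visits: L, N, J, H, G, O, M, K, E, I, F, C, B, A, D
Reachable nodes: 15 of 17 total.

15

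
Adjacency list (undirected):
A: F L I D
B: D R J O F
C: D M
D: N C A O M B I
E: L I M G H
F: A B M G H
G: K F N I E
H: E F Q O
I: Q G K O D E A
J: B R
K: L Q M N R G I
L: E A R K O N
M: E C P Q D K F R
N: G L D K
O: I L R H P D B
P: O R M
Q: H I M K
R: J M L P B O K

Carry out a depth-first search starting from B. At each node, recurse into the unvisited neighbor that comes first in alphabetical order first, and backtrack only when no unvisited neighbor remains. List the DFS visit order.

B D A F G E H O I K L N R J M C P Q

Visit B
B → D
D → A
A → F
F → G
G → E
E → H
H → O
O → I
I → K
K → L
L → N
L → R
R → J
R → M
M → C
M → P
M → Q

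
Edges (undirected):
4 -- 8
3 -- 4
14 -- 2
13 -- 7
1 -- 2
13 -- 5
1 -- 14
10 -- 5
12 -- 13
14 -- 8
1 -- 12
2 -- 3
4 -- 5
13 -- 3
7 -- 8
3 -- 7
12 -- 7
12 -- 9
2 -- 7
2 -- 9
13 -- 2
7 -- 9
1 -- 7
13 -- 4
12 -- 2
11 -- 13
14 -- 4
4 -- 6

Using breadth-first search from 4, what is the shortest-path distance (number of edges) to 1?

Level 0: 4
Level 1: 3, 5, 6, 8, 13, 14
Level 2: 1, 2, 7, 10, 11, 12
Level 3: 9
1 first appears at level 2.

2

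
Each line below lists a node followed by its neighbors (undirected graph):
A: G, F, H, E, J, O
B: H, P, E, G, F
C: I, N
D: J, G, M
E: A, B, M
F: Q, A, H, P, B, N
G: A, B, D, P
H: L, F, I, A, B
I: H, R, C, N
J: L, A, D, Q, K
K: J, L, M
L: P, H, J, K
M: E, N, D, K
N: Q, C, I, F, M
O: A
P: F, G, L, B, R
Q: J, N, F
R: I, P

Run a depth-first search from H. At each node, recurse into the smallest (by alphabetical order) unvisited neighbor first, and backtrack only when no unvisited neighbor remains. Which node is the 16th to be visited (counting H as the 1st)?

M

Visit H
H → A
A → E
E → B
B → F
F → N
N → C
C → I
I → R
R → P
P → G
G → D
D → J
J → K
K → L
K → M
J → Q
A → O

Visit order: H, A, E, B, F, N, C, I, R, P, G, D, J, K, L, M, Q, O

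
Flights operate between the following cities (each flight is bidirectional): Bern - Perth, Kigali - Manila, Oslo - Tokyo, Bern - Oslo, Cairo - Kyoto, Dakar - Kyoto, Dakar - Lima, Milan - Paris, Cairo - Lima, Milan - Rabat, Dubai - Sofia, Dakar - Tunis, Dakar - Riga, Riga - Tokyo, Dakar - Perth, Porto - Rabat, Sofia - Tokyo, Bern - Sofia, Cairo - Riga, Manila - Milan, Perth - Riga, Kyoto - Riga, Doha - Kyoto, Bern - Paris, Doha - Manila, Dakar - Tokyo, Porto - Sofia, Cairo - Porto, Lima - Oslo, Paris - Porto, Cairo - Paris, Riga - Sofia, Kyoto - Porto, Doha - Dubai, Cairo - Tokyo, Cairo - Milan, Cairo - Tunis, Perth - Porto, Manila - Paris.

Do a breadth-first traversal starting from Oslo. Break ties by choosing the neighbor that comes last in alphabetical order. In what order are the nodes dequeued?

Visit Oslo; enqueue Tokyo, Lima, Bern → queue [Tokyo, Lima, Bern]
Visit Tokyo; enqueue Sofia, Riga, Dakar, Cairo → queue [Lima, Bern, Sofia, Riga, Dakar, Cairo]
Visit Lima → queue [Bern, Sofia, Riga, Dakar, Cairo]
Visit Bern; enqueue Perth, Paris → queue [Sofia, Riga, Dakar, Cairo, Perth, Paris]
Visit Sofia; enqueue Porto, Dubai → queue [Riga, Dakar, Cairo, Perth, Paris, Porto, Dubai]
Visit Riga; enqueue Kyoto → queue [Dakar, Cairo, Perth, Paris, Porto, Dubai, Kyoto]
Visit Dakar; enqueue Tunis → queue [Cairo, Perth, Paris, Porto, Dubai, Kyoto, Tunis]
Visit Cairo; enqueue Milan → queue [Perth, Paris, Porto, Dubai, Kyoto, Tunis, Milan]
Visit Perth → queue [Paris, Porto, Dubai, Kyoto, Tunis, Milan]
Visit Paris; enqueue Manila → queue [Porto, Dubai, Kyoto, Tunis, Milan, Manila]
Visit Porto; enqueue Rabat → queue [Dubai, Kyoto, Tunis, Milan, Manila, Rabat]
Visit Dubai; enqueue Doha → queue [Kyoto, Tunis, Milan, Manila, Rabat, Doha]
Visit Kyoto → queue [Tunis, Milan, Manila, Rabat, Doha]
Visit Tunis → queue [Milan, Manila, Rabat, Doha]
Visit Milan → queue [Manila, Rabat, Doha]
Visit Manila; enqueue Kigali → queue [Rabat, Doha, Kigali]
Visit Rabat → queue [Doha, Kigali]
Visit Doha → queue [Kigali]
Visit Kigali → queue []

Oslo Tokyo Lima Bern Sofia Riga Dakar Cairo Perth Paris Porto Dubai Kyoto Tunis Milan Manila Rabat Doha Kigali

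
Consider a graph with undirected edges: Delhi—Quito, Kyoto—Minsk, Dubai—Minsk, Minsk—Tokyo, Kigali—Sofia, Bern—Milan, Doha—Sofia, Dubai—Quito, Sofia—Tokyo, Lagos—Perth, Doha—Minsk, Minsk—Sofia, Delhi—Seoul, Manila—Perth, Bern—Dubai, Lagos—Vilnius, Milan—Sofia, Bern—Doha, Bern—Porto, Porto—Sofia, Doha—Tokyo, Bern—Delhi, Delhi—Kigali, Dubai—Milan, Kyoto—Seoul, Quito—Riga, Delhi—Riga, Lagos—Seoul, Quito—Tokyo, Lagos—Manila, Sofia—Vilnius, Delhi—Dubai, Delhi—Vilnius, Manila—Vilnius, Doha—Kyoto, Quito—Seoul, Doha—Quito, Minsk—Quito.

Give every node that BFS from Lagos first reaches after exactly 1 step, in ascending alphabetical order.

Level 0: Lagos
Level 1: Manila, Perth, Seoul, Vilnius
Level 2: Delhi, Kyoto, Quito, Sofia
Level 3: Bern, Doha, Dubai, Kigali, Milan, Minsk, Porto, Riga, Tokyo

Manila, Perth, Seoul, Vilnius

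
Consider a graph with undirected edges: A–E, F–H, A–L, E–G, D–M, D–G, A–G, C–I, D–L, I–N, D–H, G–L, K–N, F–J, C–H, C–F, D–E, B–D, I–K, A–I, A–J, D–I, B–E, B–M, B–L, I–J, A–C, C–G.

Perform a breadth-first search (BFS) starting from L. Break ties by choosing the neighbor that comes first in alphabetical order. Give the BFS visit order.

L -> A -> B -> D -> G -> C -> E -> I -> J -> M -> H -> F -> K -> N

Visit L; enqueue A, B, D, G → queue [A, B, D, G]
Visit A; enqueue C, E, I, J → queue [B, D, G, C, E, I, J]
Visit B; enqueue M → queue [D, G, C, E, I, J, M]
Visit D; enqueue H → queue [G, C, E, I, J, M, H]
Visit G → queue [C, E, I, J, M, H]
Visit C; enqueue F → queue [E, I, J, M, H, F]
Visit E → queue [I, J, M, H, F]
Visit I; enqueue K, N → queue [J, M, H, F, K, N]
Visit J → queue [M, H, F, K, N]
Visit M → queue [H, F, K, N]
Visit H → queue [F, K, N]
Visit F → queue [K, N]
Visit K → queue [N]
Visit N → queue []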